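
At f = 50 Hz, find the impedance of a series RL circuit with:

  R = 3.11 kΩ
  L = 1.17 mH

Step 1 — Angular frequency: ω = 2π·f = 2π·50 = 314.2 rad/s.
Step 2 — Component impedances:
  R: Z = R = 3110 Ω
  L: Z = jωL = j·314.2·0.00117 = 0 + j0.3676 Ω
Step 3 — Series combination: Z_total = R + L = 3110 + j0.3676 Ω = 3110∠0.0° Ω.

Z = 3110 + j0.3676 Ω = 3110∠0.0° Ω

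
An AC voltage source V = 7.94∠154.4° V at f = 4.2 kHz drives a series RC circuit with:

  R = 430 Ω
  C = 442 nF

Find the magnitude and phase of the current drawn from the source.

Step 1 — Angular frequency: ω = 2π·f = 2π·4200 = 2.639e+04 rad/s.
Step 2 — Component impedances:
  R: Z = R = 430 Ω
  C: Z = 1/(jωC) = -j/(ω·C) = 0 - j85.73 Ω
Step 3 — Series combination: Z_total = R + C = 430 - j85.73 Ω = 438.5∠-11.3° Ω.
Step 4 — Source phasor: V = 7.94∠154.4° V = -7.161 + j3.431 V.
Step 5 — Ohm's law: I = V / Z_total = (-7.161 + j3.431) / (430 - j85.73) = -0.01755 + j0.00448 A.
Step 6 — Convert to polar: |I| = 0.01811 A, ∠I = 165.7°.

I = 0.01811∠165.7° A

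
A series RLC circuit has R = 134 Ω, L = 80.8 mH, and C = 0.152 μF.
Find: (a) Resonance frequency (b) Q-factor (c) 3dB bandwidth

Step 1 — Resonance condition Im(Z)=0 gives ω₀ = 1/√(LC).
Step 2 — ω₀ = 1/√(0.0808·1.52e-07) = 9023 rad/s.
Step 3 — f₀ = ω₀/(2π) = 1436 Hz.
Step 4 — Series Q: Q = ω₀L/R = 9023·0.0808/134 = 5.441.
Step 5 — 3dB bandwidth: Δω = ω₀/Q = 1658 rad/s; BW = Δω/(2π) = 263.9 Hz.

(a) f₀ = 1436 Hz  (b) Q = 5.441  (c) BW = 263.9 Hz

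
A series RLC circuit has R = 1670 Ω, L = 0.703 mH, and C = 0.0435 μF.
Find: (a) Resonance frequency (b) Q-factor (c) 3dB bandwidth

Step 1 — Resonance: ω₀ = 1/√(LC) = 1/√(0.000703·4.35e-08) = 1.808e+05 rad/s.
Step 2 — f₀ = ω₀/(2π) = 2.878e+04 Hz.
Step 3 — Series Q: Q = ω₀L/R = 1.808e+05·0.000703/1670 = 0.07612.
Step 4 — Bandwidth: Δω = ω₀/Q = 2.376e+06 rad/s; BW = Δω/(2π) = 3.781e+05 Hz.

(a) f₀ = 2.878e+04 Hz  (b) Q = 0.07612  (c) BW = 3.781e+05 Hz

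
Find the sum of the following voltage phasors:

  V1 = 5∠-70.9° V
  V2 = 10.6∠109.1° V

Step 1 — Convert each phasor to rectangular form:
  V1 = 5·(cos(-70.9°) + j·sin(-70.9°)) = 1.636 - j4.725 V
  V2 = 10.6·(cos(109.1°) + j·sin(109.1°)) = -3.469 + j10.02 V
Step 2 — Sum components: V_total = -1.832 + j5.292 V.
Step 3 — Convert to polar: |V_total| = 5.6 V, ∠V_total = 109.1°.

V_total = 5.6∠109.1° V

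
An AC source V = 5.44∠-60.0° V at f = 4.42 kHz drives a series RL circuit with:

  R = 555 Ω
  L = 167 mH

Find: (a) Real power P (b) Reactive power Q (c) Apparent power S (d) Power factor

Step 1 — Angular frequency: ω = 2π·f = 2π·4420 = 2.777e+04 rad/s.
Step 2 — Component impedances:
  R: Z = R = 555 Ω
  L: Z = jωL = j·2.777e+04·0.167 = 0 + j4638 Ω
Step 3 — Series combination: Z_total = R + L = 555 + j4638 Ω = 4671∠83.2° Ω.
Step 4 — Source phasor: V = 5.44∠-60.0° V = 2.72 - j4.711 V.
Step 5 — Current: I = V / Z = -0.0009323 - j0.000698 A = 0.001165∠-143.2° A.
Step 6 — Complex power: S = V·I* = 0.0007528 + j0.006291 VA.
Step 7 — Real power: P = Re(S) = 0.0007528 W.
Step 8 — Reactive power: Q = Im(S) = 0.006291 VAR.
Step 9 — Apparent power: |S| = 0.006336 VA.
Step 10 — Power factor: PF = P/|S| = 0.1188 (lagging).

(a) P = 0.0007528 W  (b) Q = 0.006291 VAR  (c) S = 0.006336 VA  (d) PF = 0.1188 (lagging)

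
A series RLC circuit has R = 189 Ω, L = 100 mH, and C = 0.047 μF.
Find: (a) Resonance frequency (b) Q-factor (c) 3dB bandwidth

Step 1 — Resonance: ω₀ = 1/√(LC) = 1/√(0.1·4.7e-08) = 1.459e+04 rad/s.
Step 2 — f₀ = ω₀/(2π) = 2322 Hz.
Step 3 — Series Q: Q = ω₀L/R = 1.459e+04·0.1/189 = 7.718.
Step 4 — Bandwidth: Δω = ω₀/Q = 1890 rad/s; BW = Δω/(2π) = 300.8 Hz.

(a) f₀ = 2322 Hz  (b) Q = 7.718  (c) BW = 300.8 Hz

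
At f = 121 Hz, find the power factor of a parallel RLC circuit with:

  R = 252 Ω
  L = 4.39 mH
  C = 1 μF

Step 1 — Angular frequency: ω = 2π·f = 2π·121 = 760.3 rad/s.
Step 2 — Component impedances:
  R: Z = R = 252 Ω
  L: Z = jωL = j·760.3·0.00439 = 0 + j3.338 Ω
  C: Z = 1/(jωC) = -j/(ω·C) = 0 - j1315 Ω
Step 3 — Parallel combination: 1/Z_total = 1/R + 1/L + 1/C; Z_total = 0.04442 + j3.345 Ω = 3.346∠89.2° Ω.
Step 4 — Power factor: PF = cos(φ) = Re(Z)/|Z| = 0.04442/3.346 = 0.01328.
Step 5 — Type: Im(Z) = 3.345 ⇒ lagging (phase φ = 89.2°).

PF = 0.01328 (lagging, φ = 89.2°)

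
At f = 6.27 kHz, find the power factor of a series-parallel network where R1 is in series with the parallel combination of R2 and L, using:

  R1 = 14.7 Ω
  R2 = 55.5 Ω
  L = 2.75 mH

Step 1 — Angular frequency: ω = 2π·f = 2π·6270 = 3.94e+04 rad/s.
Step 2 — Component impedances:
  R1: Z = R = 14.7 Ω
  R2: Z = R = 55.5 Ω
  L: Z = jωL = j·3.94e+04·0.00275 = 0 + j108.3 Ω
Step 3 — Parallel branch: R2 || L = 1/(1/R2 + 1/L) = 43.96 + j22.52 Ω.
Step 4 — Series with R1: Z_total = R1 + (R2 || L) = 58.66 + j22.52 Ω = 62.84∠21.0° Ω.
Step 5 — Power factor: PF = cos(φ) = Re(Z)/|Z| = 58.663/62.837 = 0.9336.
Step 6 — Type: Im(Z) = 22.52 ⇒ lagging (phase φ = 21.0°).

PF = 0.9336 (lagging, φ = 21.0°)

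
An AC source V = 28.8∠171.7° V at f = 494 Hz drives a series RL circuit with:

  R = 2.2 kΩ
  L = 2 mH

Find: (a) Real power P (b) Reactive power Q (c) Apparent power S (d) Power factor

Step 1 — Angular frequency: ω = 2π·f = 2π·494 = 3104 rad/s.
Step 2 — Component impedances:
  R: Z = R = 2200 Ω
  L: Z = jωL = j·3104·0.002 = 0 + j6.208 Ω
Step 3 — Series combination: Z_total = R + L = 2200 + j6.208 Ω = 2200∠0.2° Ω.
Step 4 — Source phasor: V = 28.8∠171.7° V = -28.5 + j4.157 V.
Step 5 — Current: I = V / Z = -0.01295 + j0.001926 A = 0.01309∠171.5° A.
Step 6 — Complex power: S = V·I* = 0.377 + j0.001064 VA.
Step 7 — Real power: P = Re(S) = 0.377 W.
Step 8 — Reactive power: Q = Im(S) = 0.001064 VAR.
Step 9 — Apparent power: |S| = 0.377 VA.
Step 10 — Power factor: PF = P/|S| = 1 (lagging).

(a) P = 0.377 W  (b) Q = 0.001064 VAR  (c) S = 0.377 VA  (d) PF = 1 (lagging)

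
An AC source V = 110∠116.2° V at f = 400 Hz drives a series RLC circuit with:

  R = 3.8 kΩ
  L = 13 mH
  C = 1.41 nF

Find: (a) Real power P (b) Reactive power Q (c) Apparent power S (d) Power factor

Step 1 — Angular frequency: ω = 2π·f = 2π·400 = 2513 rad/s.
Step 2 — Component impedances:
  R: Z = R = 3800 Ω
  L: Z = jωL = j·2513·0.013 = 0 + j32.67 Ω
  C: Z = 1/(jωC) = -j/(ω·C) = 0 - j2.822e+05 Ω
Step 3 — Series combination: Z_total = R + L + C = 3800 - j2.822e+05 Ω = 2.822e+05∠-89.2° Ω.
Step 4 — Source phasor: V = 110∠116.2° V = -48.57 + j98.7 V.
Step 5 — Current: I = V / Z = -0.0003521 - j0.0001674 A = 0.0003898∠-154.6° A.
Step 6 — Complex power: S = V·I* = 0.0005774 - j0.04288 VA.
Step 7 — Real power: P = Re(S) = 0.0005774 W.
Step 8 — Reactive power: Q = Im(S) = -0.04288 VAR.
Step 9 — Apparent power: |S| = 0.04288 VA.
Step 10 — Power factor: PF = P/|S| = 0.01347 (leading).

(a) P = 0.0005774 W  (b) Q = -0.04288 VAR  (c) S = 0.04288 VA  (d) PF = 0.01347 (leading)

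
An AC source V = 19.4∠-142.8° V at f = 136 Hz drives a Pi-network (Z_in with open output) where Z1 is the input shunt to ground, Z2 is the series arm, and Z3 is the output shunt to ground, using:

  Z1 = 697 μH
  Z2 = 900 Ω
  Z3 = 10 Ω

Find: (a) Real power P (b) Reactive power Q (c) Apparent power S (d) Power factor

Step 1 — Angular frequency: ω = 2π·f = 2π·136 = 854.5 rad/s.
Step 2 — Component impedances:
  Z1: Z = jωL = j·854.5·0.000697 = 0 + j0.5956 Ω
  Z2: Z = R = 900 Ω
  Z3: Z = R = 10 Ω
Step 3 — With open output, the series arm Z2 and the output shunt Z3 appear in series to ground: Z2 + Z3 = 910 Ω.
Step 4 — Parallel with input shunt Z1: Z_in = Z1 || (Z2 + Z3) = 0.0003898 + j0.5956 Ω = 0.5956∠90.0° Ω.
Step 5 — Source phasor: V = 19.4∠-142.8° V = -15.45 - j11.73 V.
Step 6 — Current: I = V / Z = -19.71 + j25.93 A = 32.57∠127.2° A.
Step 7 — Complex power: S = V·I* = 0.4136 + j631.9 VA.
Step 8 — Real power: P = Re(S) = 0.4136 W.
Step 9 — Reactive power: Q = Im(S) = 631.9 VAR.
Step 10 — Apparent power: |S| = 631.9 VA.
Step 11 — Power factor: PF = P/|S| = 0.0006545 (lagging).

(a) P = 0.4136 W  (b) Q = 631.9 VAR  (c) S = 631.9 VA  (d) PF = 0.0006545 (lagging)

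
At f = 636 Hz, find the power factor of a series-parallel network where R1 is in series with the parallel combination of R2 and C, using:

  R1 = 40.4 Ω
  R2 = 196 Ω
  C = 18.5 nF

Step 1 — Angular frequency: ω = 2π·f = 2π·636 = 3996 rad/s.
Step 2 — Component impedances:
  R1: Z = R = 40.4 Ω
  R2: Z = R = 196 Ω
  C: Z = 1/(jωC) = -j/(ω·C) = 0 - j1.353e+04 Ω
Step 3 — Parallel branch: R2 || C = 1/(1/R2 + 1/C) = 196 - j2.839 Ω.
Step 4 — Series with R1: Z_total = R1 + (R2 || C) = 236.4 - j2.839 Ω = 236.4∠-0.7° Ω.
Step 5 — Power factor: PF = cos(φ) = Re(Z)/|Z| = 236.36/236.38 = 0.9999.
Step 6 — Type: Im(Z) = -2.839 ⇒ leading (phase φ = -0.7°).

PF = 0.9999 (leading, φ = -0.7°)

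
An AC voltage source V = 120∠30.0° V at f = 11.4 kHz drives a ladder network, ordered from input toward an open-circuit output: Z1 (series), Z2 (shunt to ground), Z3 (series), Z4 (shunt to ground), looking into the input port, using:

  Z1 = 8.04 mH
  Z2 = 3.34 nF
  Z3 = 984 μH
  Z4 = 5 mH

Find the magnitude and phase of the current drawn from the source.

Step 1 — Angular frequency: ω = 2π·f = 2π·1.14e+04 = 7.163e+04 rad/s.
Step 2 — Component impedances:
  Z1: Z = jωL = j·7.163e+04·0.00804 = 0 + j575.9 Ω
  Z2: Z = 1/(jωC) = -j/(ω·C) = 0 - j4180 Ω
  Z3: Z = jωL = j·7.163e+04·0.000984 = 0 + j70.48 Ω
  Z4: Z = jωL = j·7.163e+04·0.005 = 0 + j358.1 Ω
Step 3 — Ladder network (open output): work backward from the far end, alternating series and parallel combinations. Z_in = 0 + j1053 Ω = 1053∠90.0° Ω.
Step 4 — Source phasor: V = 120∠30.0° V = 103.9 + j60 V.
Step 5 — Ohm's law: I = V / Z_total = (103.9 + j60) / (0 + j1053) = 0.05695 - j0.09865 A.
Step 6 — Convert to polar: |I| = 0.1139 A, ∠I = -60.0°.

I = 0.1139∠-60.0° A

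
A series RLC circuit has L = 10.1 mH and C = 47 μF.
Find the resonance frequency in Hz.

Step 1 — Resonance condition Im(Z)=0 gives ω₀ = 1/√(LC).
Step 2 — ω₀ = 1/√(0.0101·4.7e-05) = 1451 rad/s.
Step 3 — f₀ = ω₀/(2π) = 231 Hz.

f₀ = 231 Hz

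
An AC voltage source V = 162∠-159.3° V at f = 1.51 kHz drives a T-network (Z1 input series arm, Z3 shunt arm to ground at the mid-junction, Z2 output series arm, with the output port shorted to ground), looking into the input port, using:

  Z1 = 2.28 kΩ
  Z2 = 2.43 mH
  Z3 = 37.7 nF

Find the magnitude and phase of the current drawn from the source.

Step 1 — Angular frequency: ω = 2π·f = 2π·1510 = 9488 rad/s.
Step 2 — Component impedances:
  Z1: Z = R = 2280 Ω
  Z2: Z = jωL = j·9488·0.00243 = 0 + j23.05 Ω
  Z3: Z = 1/(jωC) = -j/(ω·C) = 0 - j2796 Ω
Step 3 — With the output port shorted to ground, the output series arm Z2 runs from the junction to ground; the shunt arm Z3 also runs from the junction to ground. They appear in parallel: Z3 || Z2 = 0 + j23.25 Ω.
Step 4 — Series with input arm Z1: Z_in = Z1 + (Z3 || Z2) = 2280 + j23.25 Ω = 2280∠0.6° Ω.
Step 5 — Source phasor: V = 162∠-159.3° V = -151.5 - j57.26 V.
Step 6 — Ohm's law: I = V / Z_total = (-151.5 - j57.26) / (2280 + j23.25) = -0.06671 - j0.02444 A.
Step 7 — Convert to polar: |I| = 0.07105 A, ∠I = -159.9°.

I = 0.07105∠-159.9° A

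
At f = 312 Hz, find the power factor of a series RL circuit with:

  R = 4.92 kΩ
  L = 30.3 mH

Step 1 — Angular frequency: ω = 2π·f = 2π·312 = 1960 rad/s.
Step 2 — Component impedances:
  R: Z = R = 4920 Ω
  L: Z = jωL = j·1960·0.0303 = 0 + j59.4 Ω
Step 3 — Series combination: Z_total = R + L = 4920 + j59.4 Ω = 4920∠0.7° Ω.
Step 4 — Power factor: PF = cos(φ) = Re(Z)/|Z| = 4920/4920.4 = 0.9999.
Step 5 — Type: Im(Z) = 59.4 ⇒ lagging (phase φ = 0.7°).

PF = 0.9999 (lagging, φ = 0.7°)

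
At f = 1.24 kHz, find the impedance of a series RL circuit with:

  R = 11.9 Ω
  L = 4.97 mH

Step 1 — Angular frequency: ω = 2π·f = 2π·1240 = 7791 rad/s.
Step 2 — Component impedances:
  R: Z = R = 11.9 Ω
  L: Z = jωL = j·7791·0.00497 = 0 + j38.72 Ω
Step 3 — Series combination: Z_total = R + L = 11.9 + j38.72 Ω = 40.51∠72.9° Ω.

Z = 11.9 + j38.72 Ω = 40.51∠72.9° Ω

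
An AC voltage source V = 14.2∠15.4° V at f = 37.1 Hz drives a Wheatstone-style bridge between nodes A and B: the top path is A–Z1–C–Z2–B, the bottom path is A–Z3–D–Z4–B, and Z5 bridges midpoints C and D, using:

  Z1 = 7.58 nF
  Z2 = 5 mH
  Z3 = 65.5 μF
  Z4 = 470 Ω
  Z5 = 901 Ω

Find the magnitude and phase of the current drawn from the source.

Step 1 — Angular frequency: ω = 2π·f = 2π·37.1 = 233.1 rad/s.
Step 2 — Component impedances:
  Z1: Z = 1/(jωC) = -j/(ω·C) = 0 - j5.659e+05 Ω
  Z2: Z = jωL = j·233.1·0.005 = 0 + j1.166 Ω
  Z3: Z = 1/(jωC) = -j/(ω·C) = 0 - j65.49 Ω
  Z4: Z = R = 470 Ω
  Z5: Z = R = 901 Ω
Step 3 — Bridge requires nodal analysis (the Z5 bridge couples midpoints C and D, so the two paths cannot be reduced to a simple series/parallel combination). Setting node B to ground and injecting 1 A at node A, the 3-node admittance system at A, C, D solves to V_A = Z_AB = 308.8 - j65.52 Ω = 315.7∠-12.0° Ω.
Step 4 — Source phasor: V = 14.2∠15.4° V = 13.69 + j3.771 V.
Step 5 — Ohm's law: I = V / Z_total = (13.69 + j3.771) / (308.8 - j65.52) = 0.03994 + j0.02069 A.
Step 6 — Convert to polar: |I| = 0.04498 A, ∠I = 27.4°.

I = 0.04498∠27.4° A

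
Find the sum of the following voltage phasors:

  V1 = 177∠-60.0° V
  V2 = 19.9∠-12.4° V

Step 1 — Convert each phasor to rectangular form:
  V1 = 177·(cos(-60.0°) + j·sin(-60.0°)) = 88.5 - j153.3 V
  V2 = 19.9·(cos(-12.4°) + j·sin(-12.4°)) = 19.44 - j4.273 V
Step 2 — Sum components: V_total = 107.9 - j157.6 V.
Step 3 — Convert to polar: |V_total| = 191 V, ∠V_total = -55.6°.

V_total = 191∠-55.6° V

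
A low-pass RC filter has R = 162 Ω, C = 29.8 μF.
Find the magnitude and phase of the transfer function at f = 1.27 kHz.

Step 1 — Angular frequency: ω = 2π·1270 = 7980 rad/s.
Step 2 — Transfer function: H(jω) = 1/(1 + jωRC).
Step 3 — Denominator: 1 + jωRC = 1 + j·7980·162·2.98e-05 = 1 + j38.52.
Step 4 — H = 0.0006734 - j0.02594.
Step 5 — Magnitude: |H| = 0.02595 (-31.7 dB); phase: φ = -88.5°.

|H| = 0.02595 (-31.7 dB), φ = -88.5°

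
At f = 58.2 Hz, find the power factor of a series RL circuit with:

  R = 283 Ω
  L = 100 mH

Step 1 — Angular frequency: ω = 2π·f = 2π·58.2 = 365.7 rad/s.
Step 2 — Component impedances:
  R: Z = R = 283 Ω
  L: Z = jωL = j·365.7·0.1 = 0 + j36.57 Ω
Step 3 — Series combination: Z_total = R + L = 283 + j36.57 Ω = 285.4∠7.4° Ω.
Step 4 — Power factor: PF = cos(φ) = Re(Z)/|Z| = 283/285.35 = 0.9918.
Step 5 — Type: Im(Z) = 36.57 ⇒ lagging (phase φ = 7.4°).

PF = 0.9918 (lagging, φ = 7.4°)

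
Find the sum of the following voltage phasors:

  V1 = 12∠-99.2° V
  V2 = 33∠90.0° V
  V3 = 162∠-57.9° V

Step 1 — Convert each phasor to rectangular form:
  V1 = 12·(cos(-99.2°) + j·sin(-99.2°)) = -1.919 - j11.85 V
  V2 = 33·(cos(90.0°) + j·sin(90.0°)) = 0 + j33 V
  V3 = 162·(cos(-57.9°) + j·sin(-57.9°)) = 86.09 - j137.2 V
Step 2 — Sum components: V_total = 84.17 - j116.1 V.
Step 3 — Convert to polar: |V_total| = 143.4 V, ∠V_total = -54.1°.

V_total = 143.4∠-54.1° V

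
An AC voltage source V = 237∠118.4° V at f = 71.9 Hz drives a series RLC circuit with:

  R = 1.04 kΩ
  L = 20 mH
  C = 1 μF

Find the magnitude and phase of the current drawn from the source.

Step 1 — Angular frequency: ω = 2π·f = 2π·71.9 = 451.8 rad/s.
Step 2 — Component impedances:
  R: Z = R = 1040 Ω
  L: Z = jωL = j·451.8·0.02 = 0 + j9.035 Ω
  C: Z = 1/(jωC) = -j/(ω·C) = 0 - j2214 Ω
Step 3 — Series combination: Z_total = R + L + C = 1040 - j2205 Ω = 2438∠-64.7° Ω.
Step 4 — Source phasor: V = 237∠118.4° V = -112.7 + j208.5 V.
Step 5 — Ohm's law: I = V / Z_total = (-112.7 + j208.5) / (1040 - j2205) = -0.09708 - j0.005333 A.
Step 6 — Convert to polar: |I| = 0.09723 A, ∠I = -176.9°.

I = 0.09723∠-176.9° A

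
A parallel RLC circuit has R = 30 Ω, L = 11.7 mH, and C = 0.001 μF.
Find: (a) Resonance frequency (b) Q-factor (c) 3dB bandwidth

Step 1 — Resonance: ω₀ = 1/√(LC) = 1/√(0.0117·1e-09) = 2.924e+05 rad/s.
Step 2 — f₀ = ω₀/(2π) = 4.653e+04 Hz.
Step 3 — Parallel Q: Q = R/(ω₀L) = 30/(2.924e+05·0.0117) = 0.008771.
Step 4 — Bandwidth: Δω = ω₀/Q = 3.333e+07 rad/s; BW = Δω/(2π) = 5.305e+06 Hz.

(a) f₀ = 4.653e+04 Hz  (b) Q = 0.008771  (c) BW = 5.305e+06 Hz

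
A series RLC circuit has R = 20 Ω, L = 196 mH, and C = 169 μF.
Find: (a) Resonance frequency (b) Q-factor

Step 1 — Resonance condition Im(Z)=0 gives ω₀ = 1/√(LC).
Step 2 — ω₀ = 1/√(0.196·0.000169) = 173.8 rad/s.
Step 3 — f₀ = ω₀/(2π) = 27.65 Hz.
Step 4 — Series Q: Q = ω₀L/R = 173.8·0.196/20 = 1.703.

(a) f₀ = 27.65 Hz  (b) Q = 1.703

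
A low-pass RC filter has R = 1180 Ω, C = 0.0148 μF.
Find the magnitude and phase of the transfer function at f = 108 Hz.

Step 1 — Angular frequency: ω = 2π·108 = 678.6 rad/s.
Step 2 — Transfer function: H(jω) = 1/(1 + jωRC).
Step 3 — Denominator: 1 + jωRC = 1 + j·678.6·1180·1.48e-08 = 1 + j0.01185.
Step 4 — H = 0.9999 - j0.01185.
Step 5 — Magnitude: |H| = 0.9999 (-0.0 dB); phase: φ = -0.7°.

|H| = 0.9999 (-0.0 dB), φ = -0.7°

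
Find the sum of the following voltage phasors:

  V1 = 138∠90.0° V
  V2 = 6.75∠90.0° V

Step 1 — Convert each phasor to rectangular form:
  V1 = 138·(cos(90.0°) + j·sin(90.0°)) = 0 + j138 V
  V2 = 6.75·(cos(90.0°) + j·sin(90.0°)) = 0 + j6.75 V
Step 2 — Sum components: V_total = 0 + j144.8 V.
Step 3 — Convert to polar: |V_total| = 144.8 V, ∠V_total = 90.0°.

V_total = 144.8∠90.0° V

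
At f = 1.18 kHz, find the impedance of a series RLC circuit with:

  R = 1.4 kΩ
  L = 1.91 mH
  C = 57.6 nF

Step 1 — Angular frequency: ω = 2π·f = 2π·1180 = 7414 rad/s.
Step 2 — Component impedances:
  R: Z = R = 1400 Ω
  L: Z = jωL = j·7414·0.00191 = 0 + j14.16 Ω
  C: Z = 1/(jωC) = -j/(ω·C) = 0 - j2342 Ω
Step 3 — Series combination: Z_total = R + L + C = 1400 - j2327 Ω = 2716∠-59.0° Ω.

Z = 1400 - j2327 Ω = 2716∠-59.0° Ω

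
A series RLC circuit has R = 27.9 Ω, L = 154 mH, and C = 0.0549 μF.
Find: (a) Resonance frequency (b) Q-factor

Step 1 — Resonance condition Im(Z)=0 gives ω₀ = 1/√(LC).
Step 2 — ω₀ = 1/√(0.154·5.49e-08) = 1.088e+04 rad/s.
Step 3 — f₀ = ω₀/(2π) = 1731 Hz.
Step 4 — Series Q: Q = ω₀L/R = 1.088e+04·0.154/27.9 = 60.03.

(a) f₀ = 1731 Hz  (b) Q = 60.03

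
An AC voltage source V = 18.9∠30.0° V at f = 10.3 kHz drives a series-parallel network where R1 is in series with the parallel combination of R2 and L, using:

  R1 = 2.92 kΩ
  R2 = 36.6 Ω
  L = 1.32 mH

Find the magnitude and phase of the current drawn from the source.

Step 1 — Angular frequency: ω = 2π·f = 2π·1.03e+04 = 6.472e+04 rad/s.
Step 2 — Component impedances:
  R1: Z = R = 2920 Ω
  R2: Z = R = 36.6 Ω
  L: Z = jωL = j·6.472e+04·0.00132 = 0 + j85.43 Ω
Step 3 — Parallel branch: R2 || L = 1/(1/R2 + 1/L) = 30.92 + j13.25 Ω.
Step 4 — Series with R1: Z_total = R1 + (R2 || L) = 2951 + j13.25 Ω = 2951∠0.3° Ω.
Step 5 — Source phasor: V = 18.9∠30.0° V = 16.37 + j9.45 V.
Step 6 — Ohm's law: I = V / Z_total = (16.37 + j9.45) / (2951 + j13.25) = 0.005561 + j0.003177 A.
Step 7 — Convert to polar: |I| = 0.006405 A, ∠I = 29.7°.

I = 0.006405∠29.7° A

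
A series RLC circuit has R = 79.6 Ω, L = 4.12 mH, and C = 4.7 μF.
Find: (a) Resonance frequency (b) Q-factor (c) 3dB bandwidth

Step 1 — Resonance condition Im(Z)=0 gives ω₀ = 1/√(LC).
Step 2 — ω₀ = 1/√(0.00412·4.7e-06) = 7186 rad/s.
Step 3 — f₀ = ω₀/(2π) = 1144 Hz.
Step 4 — Series Q: Q = ω₀L/R = 7186·0.00412/79.6 = 0.372.
Step 5 — 3dB bandwidth: Δω = ω₀/Q = 1.932e+04 rad/s; BW = Δω/(2π) = 3075 Hz.

(a) f₀ = 1144 Hz  (b) Q = 0.372  (c) BW = 3075 Hz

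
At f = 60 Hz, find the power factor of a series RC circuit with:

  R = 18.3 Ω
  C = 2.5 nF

Step 1 — Angular frequency: ω = 2π·f = 2π·60 = 377 rad/s.
Step 2 — Component impedances:
  R: Z = R = 18.3 Ω
  C: Z = 1/(jωC) = -j/(ω·C) = 0 - j1.061e+06 Ω
Step 3 — Series combination: Z_total = R + C = 18.3 - j1.061e+06 Ω = 1.061e+06∠-90.0° Ω.
Step 4 — Power factor: PF = cos(φ) = Re(Z)/|Z| = 18.3/1.061e+06 = 1.725e-05.
Step 5 — Type: Im(Z) = -1.061e+06 ⇒ leading (phase φ = -90.0°).

PF = 1.725e-05 (leading, φ = -90.0°)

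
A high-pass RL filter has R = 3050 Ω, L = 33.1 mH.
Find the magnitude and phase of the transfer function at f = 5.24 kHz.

Step 1 — Angular frequency: ω = 2π·5240 = 3.292e+04 rad/s.
Step 2 — Transfer function: H(jω) = jωL/(R + jωL).
Step 3 — Numerator jωL = j·1090; denominator R + jωL = 3050 + j1090.
Step 4 — H = 0.1132 + j0.3169.
Step 5 — Magnitude: |H| = 0.3365 (-9.5 dB); phase: φ = 70.3°.

|H| = 0.3365 (-9.5 dB), φ = 70.3°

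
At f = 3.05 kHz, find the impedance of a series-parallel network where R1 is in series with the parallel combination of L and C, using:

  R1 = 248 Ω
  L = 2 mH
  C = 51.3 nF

Step 1 — Angular frequency: ω = 2π·f = 2π·3050 = 1.916e+04 rad/s.
Step 2 — Component impedances:
  R1: Z = R = 248 Ω
  L: Z = jωL = j·1.916e+04·0.002 = 0 + j38.33 Ω
  C: Z = 1/(jωC) = -j/(ω·C) = 0 - j1017 Ω
Step 3 — Parallel branch: L || C = 1/(1/L + 1/C) = 0 + j39.83 Ω.
Step 4 — Series with R1: Z_total = R1 + (L || C) = 248 + j39.83 Ω = 251.2∠9.1° Ω.

Z = 248 + j39.83 Ω = 251.2∠9.1° Ω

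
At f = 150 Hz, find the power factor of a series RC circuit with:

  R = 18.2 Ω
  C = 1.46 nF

Step 1 — Angular frequency: ω = 2π·f = 2π·150 = 942.5 rad/s.
Step 2 — Component impedances:
  R: Z = R = 18.2 Ω
  C: Z = 1/(jωC) = -j/(ω·C) = 0 - j7.267e+05 Ω
Step 3 — Series combination: Z_total = R + C = 18.2 - j7.267e+05 Ω = 7.267e+05∠-90.0° Ω.
Step 4 — Power factor: PF = cos(φ) = Re(Z)/|Z| = 18.2/7.267e+05 = 2.504e-05.
Step 5 — Type: Im(Z) = -7.267e+05 ⇒ leading (phase φ = -90.0°).

PF = 2.504e-05 (leading, φ = -90.0°)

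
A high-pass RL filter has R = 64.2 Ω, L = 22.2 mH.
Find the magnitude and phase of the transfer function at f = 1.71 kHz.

Step 1 — Angular frequency: ω = 2π·1710 = 1.074e+04 rad/s.
Step 2 — Transfer function: H(jω) = jωL/(R + jωL).
Step 3 — Numerator jωL = j·238.5; denominator R + jωL = 64.2 + j238.5.
Step 4 — H = 0.9324 + j0.251.
Step 5 — Magnitude: |H| = 0.9656 (-0.3 dB); phase: φ = 15.1°.

|H| = 0.9656 (-0.3 dB), φ = 15.1°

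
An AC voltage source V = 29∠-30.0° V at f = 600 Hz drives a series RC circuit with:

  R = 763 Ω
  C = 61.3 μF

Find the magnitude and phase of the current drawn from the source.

Step 1 — Angular frequency: ω = 2π·f = 2π·600 = 3770 rad/s.
Step 2 — Component impedances:
  R: Z = R = 763 Ω
  C: Z = 1/(jωC) = -j/(ω·C) = 0 - j4.327 Ω
Step 3 — Series combination: Z_total = R + C = 763 - j4.327 Ω = 763∠-0.3° Ω.
Step 4 — Source phasor: V = 29∠-30.0° V = 25.11 - j14.5 V.
Step 5 — Ohm's law: I = V / Z_total = (25.11 - j14.5) / (763 - j4.327) = 0.03302 - j0.01882 A.
Step 6 — Convert to polar: |I| = 0.03801 A, ∠I = -29.7°.

I = 0.03801∠-29.7° A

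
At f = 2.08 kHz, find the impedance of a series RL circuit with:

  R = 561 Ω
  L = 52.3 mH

Step 1 — Angular frequency: ω = 2π·f = 2π·2080 = 1.307e+04 rad/s.
Step 2 — Component impedances:
  R: Z = R = 561 Ω
  L: Z = jωL = j·1.307e+04·0.0523 = 0 + j683.5 Ω
Step 3 — Series combination: Z_total = R + L = 561 + j683.5 Ω = 884.3∠50.6° Ω.

Z = 561 + j683.5 Ω = 884.3∠50.6° Ω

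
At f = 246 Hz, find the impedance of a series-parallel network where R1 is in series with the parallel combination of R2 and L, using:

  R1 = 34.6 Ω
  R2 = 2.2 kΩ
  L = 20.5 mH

Step 1 — Angular frequency: ω = 2π·f = 2π·246 = 1546 rad/s.
Step 2 — Component impedances:
  R1: Z = R = 34.6 Ω
  R2: Z = R = 2200 Ω
  L: Z = jωL = j·1546·0.0205 = 0 + j31.69 Ω
Step 3 — Parallel branch: R2 || L = 1/(1/R2 + 1/L) = 0.4563 + j31.68 Ω.
Step 4 — Series with R1: Z_total = R1 + (R2 || L) = 35.06 + j31.68 Ω = 47.25∠42.1° Ω.

Z = 35.06 + j31.68 Ω = 47.25∠42.1° Ω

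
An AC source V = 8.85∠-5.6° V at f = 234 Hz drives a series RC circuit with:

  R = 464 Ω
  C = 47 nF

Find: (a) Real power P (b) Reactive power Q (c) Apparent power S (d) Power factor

Step 1 — Angular frequency: ω = 2π·f = 2π·234 = 1470 rad/s.
Step 2 — Component impedances:
  R: Z = R = 464 Ω
  C: Z = 1/(jωC) = -j/(ω·C) = 0 - j1.447e+04 Ω
Step 3 — Series combination: Z_total = R + C = 464 - j1.447e+04 Ω = 1.448e+04∠-88.2° Ω.
Step 4 — Source phasor: V = 8.85∠-5.6° V = 8.808 - j0.8636 V.
Step 5 — Current: I = V / Z = 7.911e-05 + j0.0006061 A = 0.0006112∠82.6° A.
Step 6 — Complex power: S = V·I* = 0.0001734 - j0.005407 VA.
Step 7 — Real power: P = Re(S) = 0.0001734 W.
Step 8 — Reactive power: Q = Im(S) = -0.005407 VAR.
Step 9 — Apparent power: |S| = 0.005409 VA.
Step 10 — Power factor: PF = P/|S| = 0.03205 (leading).

(a) P = 0.0001734 W  (b) Q = -0.005407 VAR  (c) S = 0.005409 VA  (d) PF = 0.03205 (leading)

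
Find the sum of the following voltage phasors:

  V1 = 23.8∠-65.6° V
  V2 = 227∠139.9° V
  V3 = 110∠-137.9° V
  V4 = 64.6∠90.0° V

Step 1 — Convert each phasor to rectangular form:
  V1 = 23.8·(cos(-65.6°) + j·sin(-65.6°)) = 9.832 - j21.67 V
  V2 = 227·(cos(139.9°) + j·sin(139.9°)) = -173.6 + j146.2 V
  V3 = 110·(cos(-137.9°) + j·sin(-137.9°)) = -81.62 - j73.75 V
  V4 = 64.6·(cos(90.0°) + j·sin(90.0°)) = 0 + j64.6 V
Step 2 — Sum components: V_total = -245.4 + j115.4 V.
Step 3 — Convert to polar: |V_total| = 271.2 V, ∠V_total = 154.8°.

V_total = 271.2∠154.8° V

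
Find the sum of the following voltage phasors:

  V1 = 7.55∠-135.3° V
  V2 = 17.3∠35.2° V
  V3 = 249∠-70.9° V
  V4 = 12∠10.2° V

Step 1 — Convert each phasor to rectangular form:
  V1 = 7.55·(cos(-135.3°) + j·sin(-135.3°)) = -5.367 - j5.311 V
  V2 = 17.3·(cos(35.2°) + j·sin(35.2°)) = 14.14 + j9.972 V
  V3 = 249·(cos(-70.9°) + j·sin(-70.9°)) = 81.48 - j235.3 V
  V4 = 12·(cos(10.2°) + j·sin(10.2°)) = 11.81 + j2.125 V
Step 2 — Sum components: V_total = 102.1 - j228.5 V.
Step 3 — Convert to polar: |V_total| = 250.3 V, ∠V_total = -65.9°.

V_total = 250.3∠-65.9° V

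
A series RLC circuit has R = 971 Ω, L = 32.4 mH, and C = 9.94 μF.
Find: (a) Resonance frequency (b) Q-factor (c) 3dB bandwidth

Step 1 — Resonance: ω₀ = 1/√(LC) = 1/√(0.0324·9.94e-06) = 1762 rad/s.
Step 2 — f₀ = ω₀/(2π) = 280.4 Hz.
Step 3 — Series Q: Q = ω₀L/R = 1762·0.0324/971 = 0.0588.
Step 4 — Bandwidth: Δω = ω₀/Q = 2.997e+04 rad/s; BW = Δω/(2π) = 4770 Hz.

(a) f₀ = 280.4 Hz  (b) Q = 0.0588  (c) BW = 4770 Hz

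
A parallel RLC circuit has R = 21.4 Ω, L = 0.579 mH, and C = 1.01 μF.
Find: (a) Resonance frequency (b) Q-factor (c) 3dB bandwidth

Step 1 — Resonance: ω₀ = 1/√(LC) = 1/√(0.000579·1.01e-06) = 4.135e+04 rad/s.
Step 2 — f₀ = ω₀/(2π) = 6581 Hz.
Step 3 — Parallel Q: Q = R/(ω₀L) = 21.4/(4.135e+04·0.000579) = 0.8938.
Step 4 — Bandwidth: Δω = ω₀/Q = 4.627e+04 rad/s; BW = Δω/(2π) = 7364 Hz.

(a) f₀ = 6581 Hz  (b) Q = 0.8938  (c) BW = 7364 Hz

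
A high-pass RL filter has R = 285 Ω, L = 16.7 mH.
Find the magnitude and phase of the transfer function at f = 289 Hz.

Step 1 — Angular frequency: ω = 2π·289 = 1816 rad/s.
Step 2 — Transfer function: H(jω) = jωL/(R + jωL).
Step 3 — Numerator jωL = j·30.32; denominator R + jωL = 285 + j30.32.
Step 4 — H = 0.01119 + j0.1052.
Step 5 — Magnitude: |H| = 0.1058 (-19.5 dB); phase: φ = 83.9°.

|H| = 0.1058 (-19.5 dB), φ = 83.9°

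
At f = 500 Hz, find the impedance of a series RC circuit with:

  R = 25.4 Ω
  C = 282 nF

Step 1 — Angular frequency: ω = 2π·f = 2π·500 = 3142 rad/s.
Step 2 — Component impedances:
  R: Z = R = 25.4 Ω
  C: Z = 1/(jωC) = -j/(ω·C) = 0 - j1129 Ω
Step 3 — Series combination: Z_total = R + C = 25.4 - j1129 Ω = 1129∠-88.7° Ω.

Z = 25.4 - j1129 Ω = 1129∠-88.7° Ω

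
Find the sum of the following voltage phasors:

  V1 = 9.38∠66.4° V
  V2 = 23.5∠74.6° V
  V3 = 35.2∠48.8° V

Step 1 — Convert each phasor to rectangular form:
  V1 = 9.38·(cos(66.4°) + j·sin(66.4°)) = 3.755 + j8.595 V
  V2 = 23.5·(cos(74.6°) + j·sin(74.6°)) = 6.241 + j22.66 V
  V3 = 35.2·(cos(48.8°) + j·sin(48.8°)) = 23.19 + j26.49 V
Step 2 — Sum components: V_total = 33.18 + j57.74 V.
Step 3 — Convert to polar: |V_total| = 66.59 V, ∠V_total = 60.1°.

V_total = 66.59∠60.1° V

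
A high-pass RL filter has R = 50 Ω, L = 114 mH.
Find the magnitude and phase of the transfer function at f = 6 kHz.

Step 1 — Angular frequency: ω = 2π·6000 = 3.77e+04 rad/s.
Step 2 — Transfer function: H(jω) = jωL/(R + jωL).
Step 3 — Numerator jωL = j·4298; denominator R + jωL = 50 + j4298.
Step 4 — H = 0.9999 + j0.01163.
Step 5 — Magnitude: |H| = 0.9999 (-0.0 dB); phase: φ = 0.7°.

|H| = 0.9999 (-0.0 dB), φ = 0.7°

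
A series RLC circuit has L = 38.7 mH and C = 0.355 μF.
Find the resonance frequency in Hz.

Step 1 — Resonance condition Im(Z)=0 gives ω₀ = 1/√(LC).
Step 2 — ω₀ = 1/√(0.0387·3.55e-07) = 8532 rad/s.
Step 3 — f₀ = ω₀/(2π) = 1358 Hz.

f₀ = 1358 Hz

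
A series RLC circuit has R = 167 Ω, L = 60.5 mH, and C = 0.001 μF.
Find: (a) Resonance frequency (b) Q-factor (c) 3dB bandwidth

Step 1 — Resonance condition Im(Z)=0 gives ω₀ = 1/√(LC).
Step 2 — ω₀ = 1/√(0.0605·1e-09) = 1.286e+05 rad/s.
Step 3 — f₀ = ω₀/(2π) = 2.046e+04 Hz.
Step 4 — Series Q: Q = ω₀L/R = 1.286e+05·0.0605/167 = 46.58.
Step 5 — 3dB bandwidth: Δω = ω₀/Q = 2760 rad/s; BW = Δω/(2π) = 439.3 Hz.

(a) f₀ = 2.046e+04 Hz  (b) Q = 46.58  (c) BW = 439.3 Hz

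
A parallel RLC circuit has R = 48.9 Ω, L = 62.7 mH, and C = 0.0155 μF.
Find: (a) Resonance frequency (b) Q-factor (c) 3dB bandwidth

Step 1 — Resonance: ω₀ = 1/√(LC) = 1/√(0.0627·1.55e-08) = 3.208e+04 rad/s.
Step 2 — f₀ = ω₀/(2π) = 5105 Hz.
Step 3 — Parallel Q: Q = R/(ω₀L) = 48.9/(3.208e+04·0.0627) = 0.02431.
Step 4 — Bandwidth: Δω = ω₀/Q = 1.319e+06 rad/s; BW = Δω/(2π) = 2.1e+05 Hz.

(a) f₀ = 5105 Hz  (b) Q = 0.02431  (c) BW = 2.1e+05 Hz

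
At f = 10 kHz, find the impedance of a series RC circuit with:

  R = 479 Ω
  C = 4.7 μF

Step 1 — Angular frequency: ω = 2π·f = 2π·1e+04 = 6.283e+04 rad/s.
Step 2 — Component impedances:
  R: Z = R = 479 Ω
  C: Z = 1/(jωC) = -j/(ω·C) = 0 - j3.386 Ω
Step 3 — Series combination: Z_total = R + C = 479 - j3.386 Ω = 479∠-0.4° Ω.

Z = 479 - j3.386 Ω = 479∠-0.4° Ω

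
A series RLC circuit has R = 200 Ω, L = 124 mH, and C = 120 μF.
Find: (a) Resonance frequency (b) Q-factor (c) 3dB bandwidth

Step 1 — Resonance: ω₀ = 1/√(LC) = 1/√(0.124·0.00012) = 259.2 rad/s.
Step 2 — f₀ = ω₀/(2π) = 41.26 Hz.
Step 3 — Series Q: Q = ω₀L/R = 259.2·0.124/200 = 0.1607.
Step 4 — Bandwidth: Δω = ω₀/Q = 1613 rad/s; BW = Δω/(2π) = 256.7 Hz.

(a) f₀ = 41.26 Hz  (b) Q = 0.1607  (c) BW = 256.7 Hz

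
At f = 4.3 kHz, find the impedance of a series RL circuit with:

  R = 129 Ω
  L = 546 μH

Step 1 — Angular frequency: ω = 2π·f = 2π·4300 = 2.702e+04 rad/s.
Step 2 — Component impedances:
  R: Z = R = 129 Ω
  L: Z = jωL = j·2.702e+04·0.000546 = 0 + j14.75 Ω
Step 3 — Series combination: Z_total = R + L = 129 + j14.75 Ω = 129.8∠6.5° Ω.

Z = 129 + j14.75 Ω = 129.8∠6.5° Ω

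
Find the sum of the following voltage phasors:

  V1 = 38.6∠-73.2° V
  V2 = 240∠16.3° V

Step 1 — Convert each phasor to rectangular form:
  V1 = 38.6·(cos(-73.2°) + j·sin(-73.2°)) = 11.16 - j36.95 V
  V2 = 240·(cos(16.3°) + j·sin(16.3°)) = 230.4 + j67.36 V
Step 2 — Sum components: V_total = 241.5 + j30.41 V.
Step 3 — Convert to polar: |V_total| = 243.4 V, ∠V_total = 7.2°.

V_total = 243.4∠7.2° V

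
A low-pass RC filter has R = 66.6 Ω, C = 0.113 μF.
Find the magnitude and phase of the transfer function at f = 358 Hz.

Step 1 — Angular frequency: ω = 2π·358 = 2249 rad/s.
Step 2 — Transfer function: H(jω) = 1/(1 + jωRC).
Step 3 — Denominator: 1 + jωRC = 1 + j·2249·66.6·1.13e-07 = 1 + j0.01693.
Step 4 — H = 0.9997 - j0.01692.
Step 5 — Magnitude: |H| = 0.9999 (-0.0 dB); phase: φ = -1.0°.

|H| = 0.9999 (-0.0 dB), φ = -1.0°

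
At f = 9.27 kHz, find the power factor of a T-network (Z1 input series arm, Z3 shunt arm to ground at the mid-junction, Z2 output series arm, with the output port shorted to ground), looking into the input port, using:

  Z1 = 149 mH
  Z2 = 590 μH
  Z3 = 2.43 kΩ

Step 1 — Angular frequency: ω = 2π·f = 2π·9270 = 5.825e+04 rad/s.
Step 2 — Component impedances:
  Z1: Z = jωL = j·5.825e+04·0.149 = 0 + j8679 Ω
  Z2: Z = jωL = j·5.825e+04·0.00059 = 0 + j34.36 Ω
  Z3: Z = R = 2430 Ω
Step 3 — With the output port shorted to ground, the output series arm Z2 runs from the junction to ground; the shunt arm Z3 also runs from the junction to ground. They appear in parallel: Z3 || Z2 = 0.4859 + j34.36 Ω.
Step 4 — Series with input arm Z1: Z_in = Z1 + (Z3 || Z2) = 0.4859 + j8713 Ω = 8713∠90.0° Ω.
Step 5 — Power factor: PF = cos(φ) = Re(Z)/|Z| = 0.4859/8713 = 5.577e-05.
Step 6 — Type: Im(Z) = 8713 ⇒ lagging (phase φ = 90.0°).

PF = 5.577e-05 (lagging, φ = 90.0°)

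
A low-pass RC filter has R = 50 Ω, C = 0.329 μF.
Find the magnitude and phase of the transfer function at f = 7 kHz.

Step 1 — Angular frequency: ω = 2π·7000 = 4.398e+04 rad/s.
Step 2 — Transfer function: H(jω) = 1/(1 + jωRC).
Step 3 — Denominator: 1 + jωRC = 1 + j·4.398e+04·50·3.29e-07 = 1 + j0.7235.
Step 4 — H = 0.6564 - j0.4749.
Step 5 — Magnitude: |H| = 0.8102 (-1.8 dB); phase: φ = -35.9°.

|H| = 0.8102 (-1.8 dB), φ = -35.9°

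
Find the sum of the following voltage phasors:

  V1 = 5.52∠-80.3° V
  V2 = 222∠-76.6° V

Step 1 — Convert each phasor to rectangular form:
  V1 = 5.52·(cos(-80.3°) + j·sin(-80.3°)) = 0.9301 - j5.441 V
  V2 = 222·(cos(-76.6°) + j·sin(-76.6°)) = 51.45 - j216 V
Step 2 — Sum components: V_total = 52.38 - j221.4 V.
Step 3 — Convert to polar: |V_total| = 227.5 V, ∠V_total = -76.7°.

V_total = 227.5∠-76.7° V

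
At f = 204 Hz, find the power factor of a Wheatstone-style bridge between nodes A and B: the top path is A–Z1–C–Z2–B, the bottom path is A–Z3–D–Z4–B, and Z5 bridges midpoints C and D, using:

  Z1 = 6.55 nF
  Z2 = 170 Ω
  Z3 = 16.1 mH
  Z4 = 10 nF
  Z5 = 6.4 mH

Step 1 — Angular frequency: ω = 2π·f = 2π·204 = 1282 rad/s.
Step 2 — Component impedances:
  Z1: Z = 1/(jωC) = -j/(ω·C) = 0 - j1.191e+05 Ω
  Z2: Z = R = 170 Ω
  Z3: Z = jωL = j·1282·0.0161 = 0 + j20.64 Ω
  Z4: Z = 1/(jωC) = -j/(ω·C) = 0 - j7.802e+04 Ω
  Z5: Z = jωL = j·1282·0.0064 = 0 + j8.203 Ω
Step 3 — Bridge requires nodal analysis (the Z5 bridge couples midpoints C and D, so the two paths cannot be reduced to a simple series/parallel combination). Setting node B to ground and injecting 1 A at node A, the 3-node admittance system at A, C, D solves to V_A = Z_AB = 170 + j28.48 Ω = 172.4∠9.5° Ω.
Step 4 — Power factor: PF = cos(φ) = Re(Z)/|Z| = 170.03/172.4 = 0.9863.
Step 5 — Type: Im(Z) = 28.48 ⇒ lagging (phase φ = 9.5°).

PF = 0.9863 (lagging, φ = 9.5°)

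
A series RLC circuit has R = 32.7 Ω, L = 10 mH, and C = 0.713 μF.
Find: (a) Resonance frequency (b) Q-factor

Step 1 — Resonance condition Im(Z)=0 gives ω₀ = 1/√(LC).
Step 2 — ω₀ = 1/√(0.01·7.13e-07) = 1.184e+04 rad/s.
Step 3 — f₀ = ω₀/(2π) = 1885 Hz.
Step 4 — Series Q: Q = ω₀L/R = 1.184e+04·0.01/32.7 = 3.622.

(a) f₀ = 1885 Hz  (b) Q = 3.622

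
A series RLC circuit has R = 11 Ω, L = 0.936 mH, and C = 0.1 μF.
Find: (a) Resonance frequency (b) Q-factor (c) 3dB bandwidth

Step 1 — Resonance condition Im(Z)=0 gives ω₀ = 1/√(LC).
Step 2 — ω₀ = 1/√(0.000936·1e-07) = 1.034e+05 rad/s.
Step 3 — f₀ = ω₀/(2π) = 1.645e+04 Hz.
Step 4 — Series Q: Q = ω₀L/R = 1.034e+05·0.000936/11 = 8.795.
Step 5 — 3dB bandwidth: Δω = ω₀/Q = 1.175e+04 rad/s; BW = Δω/(2π) = 1870 Hz.

(a) f₀ = 1.645e+04 Hz  (b) Q = 8.795  (c) BW = 1870 Hz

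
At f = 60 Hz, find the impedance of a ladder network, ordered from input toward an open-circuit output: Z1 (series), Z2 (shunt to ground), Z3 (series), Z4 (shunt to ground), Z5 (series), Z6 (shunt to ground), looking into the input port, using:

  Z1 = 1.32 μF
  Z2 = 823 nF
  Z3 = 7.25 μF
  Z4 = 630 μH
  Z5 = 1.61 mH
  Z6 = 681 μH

Step 1 — Angular frequency: ω = 2π·f = 2π·60 = 377 rad/s.
Step 2 — Component impedances:
  Z1: Z = 1/(jωC) = -j/(ω·C) = 0 - j2010 Ω
  Z2: Z = 1/(jωC) = -j/(ω·C) = 0 - j3223 Ω
  Z3: Z = 1/(jωC) = -j/(ω·C) = 0 - j365.9 Ω
  Z4: Z = jωL = j·377·0.00063 = 0 + j0.2375 Ω
  Z5: Z = jωL = j·377·0.00161 = 0 + j0.607 Ω
  Z6: Z = jωL = j·377·0.000681 = 0 + j0.2567 Ω
Step 3 — Ladder network (open output): work backward from the far end, alternating series and parallel combinations. Z_in = 0 - j2338 Ω = 2338∠-90.0° Ω.

Z = 0 - j2338 Ω = 2338∠-90.0° Ω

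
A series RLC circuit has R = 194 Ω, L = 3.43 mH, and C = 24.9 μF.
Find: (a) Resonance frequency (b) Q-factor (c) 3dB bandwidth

Step 1 — Resonance: ω₀ = 1/√(LC) = 1/√(0.00343·2.49e-05) = 3422 rad/s.
Step 2 — f₀ = ω₀/(2π) = 544.6 Hz.
Step 3 — Series Q: Q = ω₀L/R = 3422·0.00343/194 = 0.0605.
Step 4 — Bandwidth: Δω = ω₀/Q = 5.656e+04 rad/s; BW = Δω/(2π) = 9002 Hz.

(a) f₀ = 544.6 Hz  (b) Q = 0.0605  (c) BW = 9002 Hz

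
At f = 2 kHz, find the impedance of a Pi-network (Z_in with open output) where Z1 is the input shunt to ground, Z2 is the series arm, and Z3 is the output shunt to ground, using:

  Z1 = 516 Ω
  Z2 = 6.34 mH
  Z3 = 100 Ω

Step 1 — Angular frequency: ω = 2π·f = 2π·2000 = 1.257e+04 rad/s.
Step 2 — Component impedances:
  Z1: Z = R = 516 Ω
  Z2: Z = jωL = j·1.257e+04·0.00634 = 0 + j79.67 Ω
  Z3: Z = R = 100 Ω
Step 3 — With open output, the series arm Z2 and the output shunt Z3 appear in series to ground: Z2 + Z3 = 100 + j79.67 Ω.
Step 4 — Parallel with input shunt Z1: Z_in = Z1 || (Z2 + Z3) = 90.88 + j54.98 Ω = 106.2∠31.2° Ω.

Z = 90.88 + j54.98 Ω = 106.2∠31.2° Ω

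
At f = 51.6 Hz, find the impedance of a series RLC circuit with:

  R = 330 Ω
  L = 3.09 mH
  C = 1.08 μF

Step 1 — Angular frequency: ω = 2π·f = 2π·51.6 = 324.2 rad/s.
Step 2 — Component impedances:
  R: Z = R = 330 Ω
  L: Z = jωL = j·324.2·0.00309 = 0 + j1.002 Ω
  C: Z = 1/(jωC) = -j/(ω·C) = 0 - j2856 Ω
Step 3 — Series combination: Z_total = R + L + C = 330 - j2855 Ω = 2874∠-83.4° Ω.

Z = 330 - j2855 Ω = 2874∠-83.4° Ω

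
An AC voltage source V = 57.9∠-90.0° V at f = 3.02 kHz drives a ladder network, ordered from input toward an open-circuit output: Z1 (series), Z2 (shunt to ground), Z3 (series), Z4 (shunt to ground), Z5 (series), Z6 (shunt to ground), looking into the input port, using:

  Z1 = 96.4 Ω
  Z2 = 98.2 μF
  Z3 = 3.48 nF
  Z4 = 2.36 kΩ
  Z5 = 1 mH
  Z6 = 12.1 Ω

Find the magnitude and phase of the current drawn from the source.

Step 1 — Angular frequency: ω = 2π·f = 2π·3020 = 1.898e+04 rad/s.
Step 2 — Component impedances:
  Z1: Z = R = 96.4 Ω
  Z2: Z = 1/(jωC) = -j/(ω·C) = 0 - j0.5367 Ω
  Z3: Z = 1/(jωC) = -j/(ω·C) = 0 - j1.514e+04 Ω
  Z4: Z = R = 2360 Ω
  Z5: Z = jωL = j·1.898e+04·0.001 = 0 + j18.98 Ω
  Z6: Z = R = 12.1 Ω
Step 3 — Ladder network (open output): work backward from the far end, alternating series and parallel combinations. Z_in = 96.4 - j0.5366 Ω = 96.4∠-0.3° Ω.
Step 4 — Source phasor: V = 57.9∠-90.0° V = 0 - j57.9 V.
Step 5 — Ohm's law: I = V / Z_total = (0 - j57.9) / (96.4 - j0.5366) = 0.003343 - j0.6006 A.
Step 6 — Convert to polar: |I| = 0.6006 A, ∠I = -89.7°.

I = 0.6006∠-89.7° A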